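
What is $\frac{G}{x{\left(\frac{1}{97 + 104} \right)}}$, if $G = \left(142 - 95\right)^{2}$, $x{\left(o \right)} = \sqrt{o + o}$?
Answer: $\frac{2209 \sqrt{402}}{2} \approx 22145.0$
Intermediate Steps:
$x{\left(o \right)} = \sqrt{2} \sqrt{o}$ ($x{\left(o \right)} = \sqrt{2 o} = \sqrt{2} \sqrt{o}$)
$G = 2209$ ($G = 47^{2} = 2209$)
$\frac{G}{x{\left(\frac{1}{97 + 104} \right)}} = \frac{2209}{\sqrt{2} \sqrt{\frac{1}{97 + 104}}} = \frac{2209}{\sqrt{2} \sqrt{\frac{1}{201}}} = \frac{2209}{\sqrt{2} \frac{\sqrt{201}}{201}} = \frac{2209}{\frac{1}{201} \sqrt{402}} = 2209 \frac{\sqrt{402}}{2} = \frac{2209 \sqrt{402}}{2}$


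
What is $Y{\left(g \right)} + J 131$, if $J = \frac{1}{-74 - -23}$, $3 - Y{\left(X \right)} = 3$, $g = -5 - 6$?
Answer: $- \frac{131}{51} \approx -2.5686$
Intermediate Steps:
$g = -11$ ($g = -5 - 6 = -11$)
$Y{\left(X \right)} = 0$ ($Y{\left(X \right)} = 3 - 3 = 0$)
$J = - \frac{1}{51}$ ($J = \frac{1}{-74 + 23} = \frac{1}{-51} = - \frac{1}{51} \approx -0.019608$)
$Y{\left(g \right)} + J 131 = 0 - \frac{131}{51} = - \frac{131}{51}$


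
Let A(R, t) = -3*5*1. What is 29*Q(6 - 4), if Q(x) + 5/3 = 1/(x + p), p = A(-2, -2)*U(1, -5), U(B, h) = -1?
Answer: -2378/51 ≈ -46.627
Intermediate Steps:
A(R, t) = -15 (A(R, t) = -15*1 = -15)
p = 15 (p = -15*(-1) = 15)
Q(x) = -5/3 + 1/(15 + x) (Q(x) = -5/3 + 1/(x + 15) = -5/3 + 1/(15 + x))
29*Q(6 - 4) = 29*((-72 - 5*(6 - 4))/(3*(15 + (6 - 4)))) = 29*((-72 - 5*2)/(3*(15 + 2))) = 29*((1/3)*(-72 - 10)/17) = 29*((1/3)*(1/17)*(-82)) = 29*(-82/51) = -2378/51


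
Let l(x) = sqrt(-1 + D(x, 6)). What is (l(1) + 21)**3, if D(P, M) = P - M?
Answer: (21 + I*sqrt(6))**3 ≈ 8883.0 + 3226.0*I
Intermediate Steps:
l(x) = sqrt(-7 + x) (l(x) = sqrt(-1 + (x - 1*6)) = sqrt(-1 + (x - 6)) = sqrt(-1 + (-6 + x)) = sqrt(-7 + x))
(l(1) + 21)**3 = (sqrt(-7 + 1) + 21)**3 = (sqrt(-6) + 21)**3 = (I*sqrt(6) + 21)**3 = (21 + I*sqrt(6))**3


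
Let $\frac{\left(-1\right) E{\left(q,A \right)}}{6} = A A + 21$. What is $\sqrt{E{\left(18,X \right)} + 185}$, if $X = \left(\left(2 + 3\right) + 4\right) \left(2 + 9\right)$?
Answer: $i \sqrt{58747} \approx 242.38 i$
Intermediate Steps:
$X = 99$ ($X = \left(5 + 4\right) 11 = 9 \cdot 11 = 99$)
$E{\left(q,A \right)} = -126 - 6 A^{2}$ ($E{\left(q,A \right)} = - 6 \left(A A + 21\right) = - 6 \left(A^{2} + 21\right) = - 6 \left(21 + A^{2}\right) = -126 - 6 A^{2}$)
$\sqrt{E{\left(18,X \right)} + 185} = \sqrt{\left(-126 - 6 \cdot 99^{2}\right) + 185} = \sqrt{\left(-126 - 58806\right) + 185} = \sqrt{-58932 + 185} = \sqrt{-58747} = i \sqrt{58747}$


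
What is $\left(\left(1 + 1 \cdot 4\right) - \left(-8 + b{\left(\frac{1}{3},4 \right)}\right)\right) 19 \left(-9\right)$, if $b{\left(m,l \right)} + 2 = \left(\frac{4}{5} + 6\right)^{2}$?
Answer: $\frac{133551}{25} \approx 5342.0$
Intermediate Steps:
$b{\left(m,l \right)} = \frac{1106}{25}$ ($b{\left(m,l \right)} = -2 + \left(\frac{4}{5} + 6\right)^{2} = -2 + \left(\frac{34}{5}\right)^{2} = -2 + \frac{1156}{25} = \frac{1106}{25}$)
$\left(\left(1 + 1 \cdot 4\right) - \left(-8 + b{\left(\frac{1}{3},4 \right)}\right)\right) 19 \left(-9\right) = \left(\left(1 + 1 \cdot 4\right) - \left(-8 + \frac{1106}{25}\right)\right) 19 \left(-9\right) = \left(\left(1 + 4\right) - \frac{906}{25}\right) 19 \left(-9\right) = \left(5 - \frac{906}{25}\right) 19 \left(-9\right) = \left(- \frac{781}{25}\right) 19 \left(-9\right) = \left(- \frac{14839}{25}\right) \left(-9\right) = \frac{133551}{25}$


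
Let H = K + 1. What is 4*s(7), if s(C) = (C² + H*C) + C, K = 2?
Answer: 308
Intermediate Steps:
H = 3 (H = 2 + 1 = 3)
s(C) = C² + 4*C (s(C) = (C² + 3*C) + C = C² + 4*C)
4*s(7) = 4*(7*(4 + 7)) = 4*(7*11) = 4*77 = 308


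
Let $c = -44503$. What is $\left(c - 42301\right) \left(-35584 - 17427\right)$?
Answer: $4601566844$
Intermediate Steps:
$\left(c - 42301\right) \left(-35584 - 17427\right) = \left(-44503 - 42301\right) \left(-35584 - 17427\right) = \left(-86804\right) \left(-53011\right) = 4601566844$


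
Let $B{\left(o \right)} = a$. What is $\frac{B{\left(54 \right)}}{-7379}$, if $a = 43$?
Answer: $- \frac{43}{7379} \approx -0.0058273$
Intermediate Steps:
$B{\left(o \right)} = 43$
$\frac{B{\left(54 \right)}}{-7379} = \frac{43}{-7379} = 43 \left(- \frac{1}{7379}\right) = - \frac{43}{7379}$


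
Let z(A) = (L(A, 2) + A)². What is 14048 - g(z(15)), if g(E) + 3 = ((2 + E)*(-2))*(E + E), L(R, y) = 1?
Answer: 278243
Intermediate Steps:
z(A) = (1 + A)²
g(E) = -3 + 2*E*(-4 - 2*E) (g(E) = -3 + ((2 + E)*(-2))*(E + E) = -3 + (-4 - 2*E)*(2*E) = -3 + 2*E*(-4 - 2*E))
14048 - g(z(15)) = 14048 - (-3 - 8*(1 + 15)² - 4*(1 + 15)⁴) = 14048 - (-3 - 8*16² - 4*(16²)²) = 14048 - (-3 - 8*256 - 4*256²) = 14048 - (-3 - 2048 - 4*65536) = 14048 - (-3 - 2048 - 262144) = 14048 - 1*(-264195) = 14048 + 264195 = 278243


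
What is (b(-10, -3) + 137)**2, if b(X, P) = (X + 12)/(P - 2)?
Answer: 466489/25 ≈ 18660.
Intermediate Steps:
b(X, P) = (12 + X)/(-2 + P)
(b(-10, -3) + 137)**2 = ((12 - 10)/(-2 - 3) + 137)**2 = (2/(-5) + 137)**2 = (-1/5*2 + 137)**2 = (-2/5 + 137)**2 = (683/5)**2 = 466489/25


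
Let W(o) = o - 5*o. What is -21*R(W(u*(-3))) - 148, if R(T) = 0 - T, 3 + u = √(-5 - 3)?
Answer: -904 + 504*I*√2 ≈ -904.0 + 712.76*I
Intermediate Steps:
u = -3 + 2*I*√2 (u = -3 + √(-5 - 3) = -3 + √(-8) = -3 + 2*I*√2 ≈ -3.0 + 2.8284*I)
W(o) = -4*o
R(T) = -T
-21*R(W(u*(-3))) - 148 = -(-21)*(-4*(-3 + 2*I*√2)*(-3)) - 148 = -(-21)*(-4*(9 - 6*I*√2)) - 148 = -(-21)*(-36 + 24*I*√2) - 148 = -21*(36 - 24*I*√2) - 148 = (-756 + 504*I*√2) - 148 = -904 + 504*I*√2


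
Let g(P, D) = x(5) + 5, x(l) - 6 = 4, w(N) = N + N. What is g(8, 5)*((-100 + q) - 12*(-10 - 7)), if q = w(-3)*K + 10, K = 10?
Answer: 810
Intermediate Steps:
w(N) = 2*N
x(l) = 10 (x(l) = 6 + 4 = 10)
g(P, D) = 15 (g(P, D) = 10 + 5 = 15)
q = -50 (q = (2*(-3))*10 + 10 = -6*10 + 10 = -60 + 10 = -50)
g(8, 5)*((-100 + q) - 12*(-10 - 7)) = 15*((-100 - 50) - 12*(-10 - 7)) = 15*(-150 - 12*(-17)) = 15*(-150 + 204) = 15*54 = 810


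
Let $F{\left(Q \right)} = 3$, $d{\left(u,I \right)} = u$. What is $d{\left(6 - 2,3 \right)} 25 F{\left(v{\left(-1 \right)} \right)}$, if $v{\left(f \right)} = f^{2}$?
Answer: $300$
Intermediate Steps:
$d{\left(6 - 2,3 \right)} 25 F{\left(v{\left(-1 \right)} \right)} = \left(6 - 2\right) 25 \cdot 3 = 4 \cdot 25 \cdot 3 = 100 \cdot 3 = 300$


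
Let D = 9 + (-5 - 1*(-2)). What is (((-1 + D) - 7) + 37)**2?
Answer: 1225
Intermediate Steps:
D = 6 (D = 9 + (-5 + 2) = 9 - 3 = 6)
(((-1 + D) - 7) + 37)**2 = (((-1 + 6) - 7) + 37)**2 = ((5 - 7) + 37)**2 = (-2 + 37)**2 = 35**2 = 1225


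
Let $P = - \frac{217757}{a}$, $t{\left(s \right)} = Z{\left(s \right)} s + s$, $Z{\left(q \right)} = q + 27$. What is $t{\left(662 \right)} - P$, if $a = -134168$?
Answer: $\frac{61285041283}{134168} \approx 4.5678 \cdot 10^{5}$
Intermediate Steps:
$Z{\left(q \right)} = 27 + q$
$t{\left(s \right)} = s + s \left(27 + s\right)$ ($t{\left(s \right)} = \left(27 + s\right) s + s = s \left(27 + s\right) + s = s + s \left(27 + s\right)$)
$P = \frac{217757}{134168}$ ($P = - \frac{217757}{-134168} = \left(-217757\right) \left(- \frac{1}{134168}\right) = \frac{217757}{134168} \approx 1.623$)
$t{\left(662 \right)} - P = 662 \left(28 + 662\right) - \frac{217757}{134168} = 662 \cdot 690 - \frac{217757}{134168} = 456780 - \frac{217757}{134168} = \frac{61285041283}{134168}$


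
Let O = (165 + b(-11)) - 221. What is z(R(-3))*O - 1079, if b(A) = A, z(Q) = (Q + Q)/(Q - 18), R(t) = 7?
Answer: -10931/11 ≈ -993.73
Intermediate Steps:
z(Q) = 2*Q/(-18 + Q) (z(Q) = (2*Q)/(-18 + Q) = 2*Q/(-18 + Q))
O = -67 (O = (165 - 11) - 221 = 154 - 221 = -67)
z(R(-3))*O - 1079 = (2*7/(-18 + 7))*(-67) - 1079 = (2*7/(-11))*(-67) - 1079 = (2*7*(-1/11))*(-67) - 1079 = -14/11*(-67) - 1079 = 938/11 - 1079 = -10931/11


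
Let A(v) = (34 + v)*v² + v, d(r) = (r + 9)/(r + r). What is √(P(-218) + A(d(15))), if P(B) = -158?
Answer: 3*I*√9370/25 ≈ 11.616*I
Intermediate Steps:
d(r) = (9 + r)/(2*r) (d(r) = (9 + r)/((2*r)) = (9 + r)*(1/(2*r)) = (9 + r)/(2*r))
A(v) = v + v²*(34 + v) (A(v) = v²*(34 + v) + v = v + v²*(34 + v))
√(P(-218) + A(d(15))) = √(-158 + ((½)*(9 + 15)/15)*(1 + ((½)*(9 + 15)/15)² + 34*((½)*(9 + 15)/15))) = √(-158 + ((½)*(1/15)*24)*(1 + ((½)*(1/15)*24)² + 34*((½)*(1/15)*24))) = √(-158 + 4*(1 + (⅘)² + 34*(⅘))/5) = √(-158 + 4*(1 + 16/25 + 136/5)/5) = √(-158 + (⅘)*(721/25)) = √(-158 + 2884/125) = √(-16866/125) = 3*I*√9370/25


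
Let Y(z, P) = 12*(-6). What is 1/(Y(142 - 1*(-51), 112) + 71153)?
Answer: 1/71081 ≈ 1.4068e-5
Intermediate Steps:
Y(z, P) = -72
1/(Y(142 - 1*(-51), 112) + 71153) = 1/(-72 + 71153) = 1/71081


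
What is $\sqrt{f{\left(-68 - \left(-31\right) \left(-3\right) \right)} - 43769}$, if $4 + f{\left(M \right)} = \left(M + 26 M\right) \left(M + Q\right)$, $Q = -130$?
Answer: $2 \sqrt{305301} \approx 1105.1$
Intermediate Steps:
$f{\left(M \right)} = -4 + 27 M \left(-130 + M\right)$ ($f{\left(M \right)} = -4 + \left(M + 26 M\right) \left(M - 130\right) = -4 + 27 M \left(-130 + M\right)$)
$\sqrt{f{\left(-68 - \left(-31\right) \left(-3\right) \right)} - 43769} = \sqrt{\left(-4 - 3510 \left(-68 - \left(-31\right) \left(-3\right)\right) + 27 \left(-68 - \left(-31\right) \left(-3\right)\right)^{2}\right) - 43769} = \sqrt{\left(-4 - 3510 \left(-68 - 93\right) + 27 \left(-68 - 93\right)^{2}\right) - 43769} = \sqrt{\left(-4 - -565110 + 27 \left(-161\right)^{2}\right) - 43769} = \sqrt{\left(-4 + 565110 + 27 \cdot 25921\right) - 43769} = \sqrt{\left(-4 + 565110 + 699867\right) - 43769} = \sqrt{1264973 - 43769} = \sqrt{1221204} = 2 \sqrt{305301}$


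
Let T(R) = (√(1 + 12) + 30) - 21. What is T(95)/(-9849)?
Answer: -3/3283 - √13/9849 ≈ -0.0012799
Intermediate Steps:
T(R) = 9 + √13 (T(R) = (√13 + 30) - 21 = (30 + √13) - 21 = 9 + √13)
T(95)/(-9849) = (9 + √13)/(-9849) = (9 + √13)*(-1/9849) = -3/3283 - √13/9849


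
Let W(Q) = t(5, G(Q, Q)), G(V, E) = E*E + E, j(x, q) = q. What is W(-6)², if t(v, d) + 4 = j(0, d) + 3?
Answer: 841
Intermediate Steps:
G(V, E) = E + E² (G(V, E) = E² + E = E + E²)
t(v, d) = -1 + d (t(v, d) = -4 + (d + 3) = -4 + (3 + d) = -1 + d)
W(Q) = -1 + Q*(1 + Q)
W(-6)² = (-1 - 6*(1 - 6))² = (-1 - 6*(-5))² = (-1 + 30)² = 29² = 841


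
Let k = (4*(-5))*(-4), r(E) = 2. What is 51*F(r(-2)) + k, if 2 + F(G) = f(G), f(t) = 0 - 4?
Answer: -226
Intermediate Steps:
f(t) = -4
F(G) = -6 (F(G) = -2 - 4 = -6)
k = 80 (k = -20*(-4) = 80)
51*F(r(-2)) + k = 51*(-6) + 80 = -306 + 80 = -226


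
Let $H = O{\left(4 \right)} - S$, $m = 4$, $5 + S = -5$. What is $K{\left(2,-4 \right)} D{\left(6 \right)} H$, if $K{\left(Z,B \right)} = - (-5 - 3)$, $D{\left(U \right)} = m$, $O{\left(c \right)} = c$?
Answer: $448$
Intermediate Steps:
$S = -10$ ($S = -5 - 5 = -10$)
$D{\left(U \right)} = 4$
$K{\left(Z,B \right)} = 8$ ($K{\left(Z,B \right)} = \left(-1\right) \left(-8\right) = 8$)
$H = 14$ ($H = 4 - -10 = 4 + 10 = 14$)
$K{\left(2,-4 \right)} D{\left(6 \right)} H = 8 \cdot 4 \cdot 14 = 32 \cdot 14 = 448$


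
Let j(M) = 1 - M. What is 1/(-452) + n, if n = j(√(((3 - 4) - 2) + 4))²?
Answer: -1/452 ≈ -0.0022124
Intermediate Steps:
n = 0 (n = (1 - √(((3 - 4) - 2) + 4))² = (1 - √((-1 - 2) + 4))² = (1 - √(-3 + 4))² = (1 - √1)² = (1 - 1*1)² = (1 - 1)² = 0² = 0)
1/(-452) + n = 1/(-452) + 0 = -1/452 + 0 = -1/452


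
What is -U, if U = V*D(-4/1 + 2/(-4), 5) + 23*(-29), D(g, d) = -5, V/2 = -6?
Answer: 607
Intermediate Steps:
V = -12 (V = 2*(-6) = -12)
U = -607 (U = -12*(-5) + 23*(-29) = 60 - 667 = -607)
-U = -1*(-607) = 607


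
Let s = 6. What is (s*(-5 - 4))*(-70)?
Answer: 3780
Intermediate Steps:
(s*(-5 - 4))*(-70) = (6*(-5 - 4))*(-70) = (6*(-9))*(-70) = -54*(-70) = 3780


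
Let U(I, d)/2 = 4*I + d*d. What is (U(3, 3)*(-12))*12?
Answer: -6048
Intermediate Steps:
U(I, d) = 2*d² + 8*I (U(I, d) = 2*(4*I + d*d) = 2*(4*I + d²) = 2*(d² + 4*I) = 2*d² + 8*I)
(U(3, 3)*(-12))*12 = ((2*3² + 8*3)*(-12))*12 = ((2*9 + 24)*(-12))*12 = ((18 + 24)*(-12))*12 = (42*(-12))*12 = -504*12 = -6048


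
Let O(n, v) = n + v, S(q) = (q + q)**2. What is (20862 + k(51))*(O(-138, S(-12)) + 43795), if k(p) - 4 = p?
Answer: 925221661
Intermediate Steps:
S(q) = 4*q**2 (S(q) = (2*q)**2 = 4*q**2)
k(p) = 4 + p
(20862 + k(51))*(O(-138, S(-12)) + 43795) = (20862 + (4 + 51))*((-138 + 4*(-12)**2) + 43795) = (20862 + 55)*((-138 + 4*144) + 43795) = 20917*((-138 + 576) + 43795) = 20917*(438 + 43795) = 20917*44233 = 925221661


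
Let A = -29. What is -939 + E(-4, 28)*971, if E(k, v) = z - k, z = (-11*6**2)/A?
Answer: 469921/29 ≈ 16204.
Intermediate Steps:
z = 396/29 (z = -11*6**2/(-29) = -11*36*(-1/29) = -396*(-1/29) = 396/29 ≈ 13.655)
E(k, v) = 396/29 - k
-939 + E(-4, 28)*971 = -939 + (396/29 - 1*(-4))*971 = -939 + (396/29 + 4)*971 = -939 + (512/29)*971 = -939 + 497152/29 = 469921/29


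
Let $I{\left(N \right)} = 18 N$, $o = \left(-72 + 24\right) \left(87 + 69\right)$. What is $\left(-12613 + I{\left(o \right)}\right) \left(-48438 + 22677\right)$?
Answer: $3797094117$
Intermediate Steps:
$o = -7488$ ($o = \left(-48\right) 156 = -7488$)
$\left(-12613 + I{\left(o \right)}\right) \left(-48438 + 22677\right) = \left(-12613 + 18 \left(-7488\right)\right) \left(-48438 + 22677\right) = \left(-12613 - 134784\right) \left(-25761\right) = \left(-147397\right) \left(-25761\right) = 3797094117$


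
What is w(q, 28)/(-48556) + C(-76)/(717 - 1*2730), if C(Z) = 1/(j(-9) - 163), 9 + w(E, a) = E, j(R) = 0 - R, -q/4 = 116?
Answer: 1202291/123380796 ≈ 0.0097446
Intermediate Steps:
q = -464 (q = -4*116 = -464)
j(R) = -R
w(E, a) = -9 + E
C(Z) = -1/154 (C(Z) = 1/(-1*(-9) - 163) = 1/(9 - 163) = 1/(-154) = -1/154)
w(q, 28)/(-48556) + C(-76)/(717 - 1*2730) = (-9 - 464)/(-48556) - 1/(154*(717 - 1*2730)) = -473*(-1/48556) - 1/(154*(717 - 2730)) = 473/48556 - 1/154/(-2013) = 473/48556 - 1/154*(-1/2013) = 473/48556 + 1/310002 = 1202291/123380796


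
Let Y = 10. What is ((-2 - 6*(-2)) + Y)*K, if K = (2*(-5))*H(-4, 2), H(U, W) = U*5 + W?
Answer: 3600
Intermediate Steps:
H(U, W) = W + 5*U (H(U, W) = 5*U + W = W + 5*U)
K = 180 (K = (2*(-5))*(2 + 5*(-4)) = -10*(2 - 20) = -10*(-18) = 180)
((-2 - 6*(-2)) + Y)*K = ((-2 - 6*(-2)) + 10)*180 = ((-2 + 12) + 10)*180 = (10 + 10)*180 = 20*180 = 3600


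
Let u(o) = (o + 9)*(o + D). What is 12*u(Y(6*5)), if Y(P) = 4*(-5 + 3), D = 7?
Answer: -12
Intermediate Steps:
Y(P) = -8 (Y(P) = 4*(-2) = -8)
u(o) = (7 + o)*(9 + o) (u(o) = (o + 9)*(o + 7) = (9 + o)*(7 + o) = (7 + o)*(9 + o))
12*u(Y(6*5)) = 12*(63 + (-8)² + 16*(-8)) = 12*(63 + 64 - 128) = 12*(-1) = -12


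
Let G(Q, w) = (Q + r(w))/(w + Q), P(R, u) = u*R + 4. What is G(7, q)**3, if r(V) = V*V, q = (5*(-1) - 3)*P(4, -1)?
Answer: 1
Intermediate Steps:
P(R, u) = 4 + R*u (P(R, u) = R*u + 4 = 4 + R*u)
q = 0 (q = (5*(-1) - 3)*(4 + 4*(-1)) = (-5 - 3)*(4 - 4) = -8*0 = 0)
r(V) = V**2
G(Q, w) = (Q + w**2)/(Q + w) (G(Q, w) = (Q + w**2)/(w + Q) = (Q + w**2)/(Q + w))
G(7, q)**3 = ((7 + 0**2)/(7 + 0))**3 = ((7 + 0)/7)**3 = ((1/7)*7)**3 = 1**3 = 1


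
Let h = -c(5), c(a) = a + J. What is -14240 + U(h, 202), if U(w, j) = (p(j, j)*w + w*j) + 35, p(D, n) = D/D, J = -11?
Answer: -12987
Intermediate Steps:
p(D, n) = 1
c(a) = -11 + a (c(a) = a - 11 = -11 + a)
h = 6 (h = -(-11 + 5) = -1*(-6) = 6)
U(w, j) = 35 + w + j*w (U(w, j) = (1*w + w*j) + 35 = (w + j*w) + 35 = 35 + w + j*w)
-14240 + U(h, 202) = -14240 + (35 + 6 + 202*6) = -14240 + (35 + 6 + 1212) = -14240 + 1253 = -12987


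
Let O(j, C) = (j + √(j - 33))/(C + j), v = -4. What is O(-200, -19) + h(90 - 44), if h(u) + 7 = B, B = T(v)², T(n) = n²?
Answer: 54731/219 - I*√233/219 ≈ 249.91 - 0.0697*I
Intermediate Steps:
B = 256 (B = ((-4)²)² = 16² = 256)
O(j, C) = (j + √(-33 + j))/(C + j)
h(u) = 249 (h(u) = -7 + 256 = 249)
O(-200, -19) + h(90 - 44) = (-200 + √(-33 - 200))/(-19 - 200) + 249 = (-200 + √(-233))/(-219) + 249 = -(-200 + I*√233)/219 + 249 = (200/219 - I*√233/219) + 249 = 54731/219 - I*√233/219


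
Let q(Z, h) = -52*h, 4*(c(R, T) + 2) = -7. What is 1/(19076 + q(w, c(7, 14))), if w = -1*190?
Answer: 1/19271 ≈ 5.1891e-5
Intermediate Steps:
c(R, T) = -15/4 (c(R, T) = -2 + (1/4)*(-7) = -2 - 7/4 = -15/4)
w = -190
1/(19076 + q(w, c(7, 14))) = 1/(19076 - 52*(-15/4)) = 1/(19076 + 195) = 1/19271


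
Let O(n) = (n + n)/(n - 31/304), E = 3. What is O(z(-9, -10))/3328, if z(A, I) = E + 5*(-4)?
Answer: 323/540696 ≈ 0.00059738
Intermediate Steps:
z(A, I) = -17 (z(A, I) = 3 + 5*(-4) = 3 - 20 = -17)
O(n) = 2*n/(-31/304 + n) (O(n) = (2*n)/(n - 31*1/304) = (2*n)/(n - 31/304) = (2*n)/(-31/304 + n) = 2*n/(-31/304 + n))
O(z(-9, -10))/3328 = (608*(-17)/(-31 + 304*(-17)))/3328 = (608*(-17)/(-31 - 5168))*(1/3328) = (608*(-17)/(-5199))*(1/3328) = (608*(-17)*(-1/5199))*(1/3328) = (10336/5199)*(1/3328) = 323/540696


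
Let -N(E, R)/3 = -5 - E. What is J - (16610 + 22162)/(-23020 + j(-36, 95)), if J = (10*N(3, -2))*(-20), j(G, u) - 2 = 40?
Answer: -55127814/11489 ≈ -4798.3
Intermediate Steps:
N(E, R) = 15 + 3*E (N(E, R) = -3*(-5 - E) = 15 + 3*E)
j(G, u) = 42 (j(G, u) = 2 + 40 = 42)
J = -4800 (J = (10*(15 + 3*3))*(-20) = (10*(15 + 9))*(-20) = (10*24)*(-20) = 240*(-20) = -4800)
J - (16610 + 22162)/(-23020 + j(-36, 95)) = -4800 - (16610 + 22162)/(-23020 + 42) = -4800 - 38772/(-22978) = -4800 - 38772*(-1)/22978 = -4800 - 1*(-19386/11489) = -4800 + 19386/11489 = -55127814/11489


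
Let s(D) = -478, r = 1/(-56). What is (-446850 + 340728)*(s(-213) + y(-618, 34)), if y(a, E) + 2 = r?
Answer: 1426332741/28 ≈ 5.0940e+7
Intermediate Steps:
r = -1/56 ≈ -0.017857
y(a, E) = -113/56 (y(a, E) = -2 - 1/56 = -113/56)
(-446850 + 340728)*(s(-213) + y(-618, 34)) = (-446850 + 340728)*(-478 - 113/56) = -106122*(-26881/56) = 1426332741/28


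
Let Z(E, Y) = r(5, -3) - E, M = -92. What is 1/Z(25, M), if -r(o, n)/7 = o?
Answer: -1/60 ≈ -0.016667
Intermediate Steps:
r(o, n) = -7*o
Z(E, Y) = -35 - E (Z(E, Y) = -7*5 - E = -35 - E)
1/Z(25, M) = 1/(-35 - 1*25) = 1/(-35 - 25) = 1/(-60) = -1/60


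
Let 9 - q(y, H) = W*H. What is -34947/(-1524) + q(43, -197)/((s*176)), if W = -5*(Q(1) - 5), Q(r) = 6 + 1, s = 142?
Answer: 72533905/3173984 ≈ 22.853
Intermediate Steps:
Q(r) = 7
W = -10 (W = -5*(7 - 5) = -5*2 = -10)
q(y, H) = 9 + 10*H (q(y, H) = 9 - (-10)*H = 9 + 10*H)
-34947/(-1524) + q(43, -197)/((s*176)) = -34947/(-1524) + (9 + 10*(-197))/((142*176)) = -34947*(-1/1524) + (9 - 1970)/24992 = 11649/508 - 1961*1/24992 = 11649/508 - 1961/24992 = 72533905/3173984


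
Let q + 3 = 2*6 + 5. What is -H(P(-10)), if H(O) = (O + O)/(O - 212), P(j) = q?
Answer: 14/99 ≈ 0.14141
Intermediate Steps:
q = 14 (q = -3 + (2*6 + 5) = -3 + (12 + 5) = -3 + 17 = 14)
P(j) = 14
H(O) = 2*O/(-212 + O) (H(O) = (2*O)/(-212 + O) = 2*O/(-212 + O))
-H(P(-10)) = -2*14/(-212 + 14) = -2*14/(-198) = -2*14*(-1)/198 = -1*(-14/99) = 14/99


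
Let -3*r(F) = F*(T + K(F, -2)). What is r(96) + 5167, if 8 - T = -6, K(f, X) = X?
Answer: 4783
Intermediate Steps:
T = 14 (T = 8 - 1*(-6) = 8 + 6 = 14)
r(F) = -4*F (r(F) = -F*(14 - 2)/3 = -F*12/3 = -4*F)
r(96) + 5167 = -4*96 + 5167 = -384 + 5167 = 4783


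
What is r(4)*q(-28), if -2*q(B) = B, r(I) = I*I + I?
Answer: 280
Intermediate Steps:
r(I) = I + I² (r(I) = I² + I = I + I²)
q(B) = -B/2
r(4)*q(-28) = (4*(1 + 4))*(-½*(-28)) = (4*5)*14 = 20*14 = 280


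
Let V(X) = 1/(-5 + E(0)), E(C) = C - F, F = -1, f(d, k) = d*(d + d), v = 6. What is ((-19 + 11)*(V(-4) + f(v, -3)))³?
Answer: -189119224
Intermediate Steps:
f(d, k) = 2*d² (f(d, k) = d*(2*d) = 2*d²)
E(C) = 1 + C (E(C) = C - 1*(-1) = C + 1 = 1 + C)
V(X) = -¼ (V(X) = 1/(-5 + (1 + 0)) = 1/(-5 + 1) = 1/(-4) = -¼)
((-19 + 11)*(V(-4) + f(v, -3)))³ = ((-19 + 11)*(-¼ + 2*6²))³ = (-8*(-¼ + 2*36))³ = (-8*(-¼ + 72))³ = (-8*287/4)³ = (-574)³ = -189119224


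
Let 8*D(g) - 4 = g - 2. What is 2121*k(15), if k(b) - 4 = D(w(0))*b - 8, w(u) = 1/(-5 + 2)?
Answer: -14847/8 ≈ -1855.9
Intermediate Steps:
w(u) = -⅓ (w(u) = 1/(-3) = -⅓)
D(g) = ¼ + g/8 (D(g) = ½ + (g - 2)/8 = ½ + (-2 + g)/8 = ½ + (-¼ + g/8) = ¼ + g/8)
k(b) = -4 + 5*b/24 (k(b) = 4 + ((¼ + (⅛)*(-⅓))*b - 8) = 4 + ((¼ - 1/24)*b - 8) = 4 + (5*b/24 - 8) = 4 + (-8 + 5*b/24) = -4 + 5*b/24)
2121*k(15) = 2121*(-4 + (5/24)*15) = 2121*(-4 + 25/8) = 2121*(-7/8) = -14847/8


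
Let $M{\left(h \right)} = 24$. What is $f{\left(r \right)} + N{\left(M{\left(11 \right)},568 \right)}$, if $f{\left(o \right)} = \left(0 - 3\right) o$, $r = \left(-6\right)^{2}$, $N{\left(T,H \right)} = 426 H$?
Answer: $241860$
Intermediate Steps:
$r = 36$
$f{\left(o \right)} = - 3 o$
$f{\left(r \right)} + N{\left(M{\left(11 \right)},568 \right)} = \left(-3\right) 36 + 426 \cdot 568 = -108 + 241968 = 241860$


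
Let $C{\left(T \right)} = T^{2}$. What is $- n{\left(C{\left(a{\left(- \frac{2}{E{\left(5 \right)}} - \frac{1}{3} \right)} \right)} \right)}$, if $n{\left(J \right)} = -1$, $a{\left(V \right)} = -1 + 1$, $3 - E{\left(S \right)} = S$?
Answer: $1$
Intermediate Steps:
$E{\left(S \right)} = 3 - S$
$a{\left(V \right)} = 0$
$- n{\left(C{\left(a{\left(- \frac{2}{E{\left(5 \right)}} - \frac{1}{3} \right)} \right)} \right)} = \left(-1\right) \left(-1\right) = 1$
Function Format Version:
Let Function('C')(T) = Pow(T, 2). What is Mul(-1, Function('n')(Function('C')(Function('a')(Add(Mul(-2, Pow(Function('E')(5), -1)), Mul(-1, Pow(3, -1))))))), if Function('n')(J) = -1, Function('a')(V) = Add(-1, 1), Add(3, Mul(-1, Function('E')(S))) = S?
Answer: 1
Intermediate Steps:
Function('E')(S) = Add(3, Mul(-1, S))
Function('a')(V) = 0
Mul(-1, Function('n')(Function('C')(Function('a')(Add(Mul(-2, Pow(Function('E')(5), -1)), Mul(-1, Pow(3, -1))))))) = Mul(-1, -1) = 1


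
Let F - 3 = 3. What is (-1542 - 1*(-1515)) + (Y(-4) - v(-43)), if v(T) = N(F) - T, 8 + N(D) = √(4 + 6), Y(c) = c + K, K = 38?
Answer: -28 - √10 ≈ -31.162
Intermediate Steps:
F = 6 (F = 3 + 3 = 6)
Y(c) = 38 + c (Y(c) = c + 38 = 38 + c)
N(D) = -8 + √10 (N(D) = -8 + √(4 + 6) = -8 + √10)
v(T) = -8 + √10 - T (v(T) = (-8 + √10) - T = -8 + √10 - T)
(-1542 - 1*(-1515)) + (Y(-4) - v(-43)) = (-1542 - 1*(-1515)) + ((38 - 4) - (-8 + √10 - 1*(-43))) = (-1542 + 1515) + (34 - (-8 + √10 + 43)) = -27 + (34 - (35 + √10)) = -27 + (34 + (-35 - √10)) = -27 + (-1 - √10) = -28 - √10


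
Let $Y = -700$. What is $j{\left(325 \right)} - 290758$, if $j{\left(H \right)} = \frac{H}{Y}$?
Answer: $- \frac{8141237}{28} \approx -2.9076 \cdot 10^{5}$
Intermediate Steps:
$j{\left(H \right)} = - \frac{H}{700}$ ($j{\left(H \right)} = \frac{H}{-700} = H \left(- \frac{1}{700}\right) = - \frac{H}{700}$)
$j{\left(325 \right)} - 290758 = \left(- \frac{1}{700}\right) 325 - 290758 = - \frac{13}{28} - 290758 = - \frac{8141237}{28}$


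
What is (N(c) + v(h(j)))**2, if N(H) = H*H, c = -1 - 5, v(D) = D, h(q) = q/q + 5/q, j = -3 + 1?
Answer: 4761/4 ≈ 1190.3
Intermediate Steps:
j = -2
h(q) = 1 + 5/q
c = -6
N(H) = H**2
(N(c) + v(h(j)))**2 = ((-6)**2 + (5 - 2)/(-2))**2 = (36 - 1/2*3)**2 = (36 - 3/2)**2 = (69/2)**2 = 4761/4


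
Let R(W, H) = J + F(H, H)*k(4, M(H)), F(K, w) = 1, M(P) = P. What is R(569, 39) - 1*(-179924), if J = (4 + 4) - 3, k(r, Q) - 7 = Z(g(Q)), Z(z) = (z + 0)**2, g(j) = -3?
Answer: 179945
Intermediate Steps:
Z(z) = z**2
k(r, Q) = 16 (k(r, Q) = 7 + (-3)**2 = 7 + 9 = 16)
J = 5 (J = 8 - 3 = 5)
R(W, H) = 21 (R(W, H) = 5 + 1*16 = 5 + 16 = 21)
R(569, 39) - 1*(-179924) = 21 - 1*(-179924) = 21 + 179924 = 179945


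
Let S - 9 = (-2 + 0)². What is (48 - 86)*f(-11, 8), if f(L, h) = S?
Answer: -494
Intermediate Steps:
S = 13 (S = 9 + (-2 + 0)² = 9 + (-2)² = 9 + 4 = 13)
f(L, h) = 13
(48 - 86)*f(-11, 8) = (48 - 86)*13 = -38*13 = -494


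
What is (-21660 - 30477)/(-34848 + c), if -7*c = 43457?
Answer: 364959/287393 ≈ 1.2699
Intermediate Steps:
c = -43457/7 (c = -⅐*43457 = -43457/7 ≈ -6208.1)
(-21660 - 30477)/(-34848 + c) = (-21660 - 30477)/(-34848 - 43457/7) = -52137/(-287393/7) = -52137*(-7/287393) = 364959/287393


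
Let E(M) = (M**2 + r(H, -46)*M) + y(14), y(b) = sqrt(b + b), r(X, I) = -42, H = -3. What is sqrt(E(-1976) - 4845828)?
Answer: sqrt(-858260 + 2*sqrt(7)) ≈ 926.42*I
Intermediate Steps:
y(b) = sqrt(2)*sqrt(b) (y(b) = sqrt(2*b) = sqrt(2)*sqrt(b))
E(M) = M**2 - 42*M + 2*sqrt(7) (E(M) = (M**2 - 42*M) + sqrt(2)*sqrt(14) = (M**2 - 42*M) + 2*sqrt(7) = M**2 - 42*M + 2*sqrt(7))
sqrt(E(-1976) - 4845828) = sqrt(((-1976)**2 - 42*(-1976) + 2*sqrt(7)) - 4845828) = sqrt((3904576 + 82992 + 2*sqrt(7)) - 4845828) = sqrt((3987568 + 2*sqrt(7)) - 4845828) = sqrt(-858260 + 2*sqrt(7))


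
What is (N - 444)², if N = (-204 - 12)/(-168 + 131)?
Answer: 262828944/1369 ≈ 1.9199e+5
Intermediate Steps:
N = 216/37 (N = -216/(-37) = -216*(-1/37) = 216/37 ≈ 5.8378)
(N - 444)² = (216/37 - 444)² = (-16212/37)² = 262828944/1369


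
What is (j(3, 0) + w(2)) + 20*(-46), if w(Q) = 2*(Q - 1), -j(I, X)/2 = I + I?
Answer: -930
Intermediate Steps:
j(I, X) = -4*I (j(I, X) = -2*(I + I) = -4*I)
w(Q) = -2 + 2*Q (w(Q) = 2*(-1 + Q) = -2 + 2*Q)
(j(3, 0) + w(2)) + 20*(-46) = (-4*3 + (-2 + 2*2)) + 20*(-46) = (-12 + (-2 + 4)) - 920 = (-12 + 2) - 920 = -10 - 920 = -930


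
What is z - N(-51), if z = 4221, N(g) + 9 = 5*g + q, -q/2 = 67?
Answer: 4619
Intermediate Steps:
q = -134 (q = -2*67 = -134)
N(g) = -143 + 5*g (N(g) = -9 + (5*g - 134) = -9 + (-134 + 5*g) = -143 + 5*g)
z - N(-51) = 4221 - (-143 + 5*(-51)) = 4221 - (-143 - 255) = 4221 - 1*(-398) = 4221 + 398 = 4619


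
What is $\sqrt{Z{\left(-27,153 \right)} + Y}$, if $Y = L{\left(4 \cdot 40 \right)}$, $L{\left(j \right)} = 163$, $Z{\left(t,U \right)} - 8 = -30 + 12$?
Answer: $3 \sqrt{17} \approx 12.369$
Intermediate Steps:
$Z{\left(t,U \right)} = -10$ ($Z{\left(t,U \right)} = 8 + \left(-30 + 12\right) = 8 - 18 = -10$)
$Y = 163$
$\sqrt{Z{\left(-27,153 \right)} + Y} = \sqrt{-10 + 163} = \sqrt{153} = 3 \sqrt{17}$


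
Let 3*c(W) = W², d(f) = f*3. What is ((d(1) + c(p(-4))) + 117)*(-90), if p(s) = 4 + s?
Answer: -10800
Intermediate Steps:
d(f) = 3*f
c(W) = W²/3
((d(1) + c(p(-4))) + 117)*(-90) = ((3*1 + (4 - 4)²/3) + 117)*(-90) = ((3 + (⅓)*0²) + 117)*(-90) = ((3 + (⅓)*0) + 117)*(-90) = ((3 + 0) + 117)*(-90) = (3 + 117)*(-90) = 120*(-90) = -10800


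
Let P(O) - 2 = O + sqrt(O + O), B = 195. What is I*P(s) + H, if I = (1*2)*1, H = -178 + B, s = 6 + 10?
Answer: 53 + 8*sqrt(2) ≈ 64.314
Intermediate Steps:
s = 16
P(O) = 2 + O + sqrt(2)*sqrt(O) (P(O) = 2 + (O + sqrt(O + O)) = 2 + (O + sqrt(2*O)) = 2 + (O + sqrt(2)*sqrt(O)) = 2 + O + sqrt(2)*sqrt(O))
H = 17 (H = -178 + 195 = 17)
I = 2 (I = 2*1 = 2)
I*P(s) + H = 2*(2 + 16 + sqrt(2)*sqrt(16)) + 17 = 2*(2 + 16 + sqrt(2)*4) + 17 = 2*(2 + 16 + 4*sqrt(2)) + 17 = 2*(18 + 4*sqrt(2)) + 17 = (36 + 8*sqrt(2)) + 17 = 53 + 8*sqrt(2)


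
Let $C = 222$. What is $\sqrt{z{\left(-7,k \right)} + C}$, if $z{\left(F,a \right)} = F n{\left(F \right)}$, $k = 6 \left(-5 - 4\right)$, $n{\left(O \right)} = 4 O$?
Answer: $\sqrt{418} \approx 20.445$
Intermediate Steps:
$k = -54$ ($k = 6 \left(-9\right) = -54$)
$z{\left(F,a \right)} = 4 F^{2}$ ($z{\left(F,a \right)} = F 4 F = 4 F^{2}$)
$\sqrt{z{\left(-7,k \right)} + C} = \sqrt{4 \left(-7\right)^{2} + 222} = \sqrt{4 \cdot 49 + 222} = \sqrt{196 + 222} = \sqrt{418}$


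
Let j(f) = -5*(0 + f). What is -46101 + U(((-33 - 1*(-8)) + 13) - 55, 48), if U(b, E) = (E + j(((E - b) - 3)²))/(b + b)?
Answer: -3057431/67 ≈ -45633.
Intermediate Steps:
j(f) = -5*f
U(b, E) = (E - 5*(-3 + E - b)²)/(2*b) (U(b, E) = (E - 5*((E - b) - 3)²)/(b + b) = (E - 5*(-3 + E - b)²)/((2*b)) = (E - 5*(-3 + E - b)²)*(1/(2*b)) = (E - 5*(-3 + E - b)²)/(2*b))
-46101 + U(((-33 - 1*(-8)) + 13) - 55, 48) = -46101 + (48 - 5*(3 + (((-33 - 1*(-8)) + 13) - 55) - 1*48)²)/(2*(((-33 - 1*(-8)) + 13) - 55)) = -46101 + (48 - 5*(3 + (((-33 + 8) + 13) - 55) - 48)²)/(2*(((-33 + 8) + 13) - 55)) = -46101 + (48 - 5*(3 + ((-25 + 13) - 55) - 48)²)/(2*((-25 + 13) - 55)) = -46101 + (48 - 5*(3 + (-12 - 55) - 48)²)/(2*(-12 - 55)) = -46101 + (½)*(48 - 5*(3 - 67 - 48)²)/(-67) = -46101 + (½)*(-1/67)*(48 - 5*(-112)²) = -46101 + (½)*(-1/67)*(48 - 5*12544) = -46101 + (½)*(-1/67)*(48 - 62720) = -46101 + (½)*(-1/67)*(-62672) = -46101 + 31336/67 = -3057431/67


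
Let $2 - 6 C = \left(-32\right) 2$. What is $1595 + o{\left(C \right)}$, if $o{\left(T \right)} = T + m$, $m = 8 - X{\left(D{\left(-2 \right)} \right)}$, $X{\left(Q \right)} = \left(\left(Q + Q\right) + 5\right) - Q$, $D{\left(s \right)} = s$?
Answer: $1611$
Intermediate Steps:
$C = 11$ ($C = \frac{1}{3} - \frac{\left(-32\right) 2}{6} = \frac{1}{3} - - \frac{32}{3} = \frac{1}{3} + \frac{32}{3} = 11$)
$X{\left(Q \right)} = 5 + Q$ ($X{\left(Q \right)} = \left(2 Q + 5\right) - Q = \left(5 + 2 Q\right) - Q = 5 + Q$)
$m = 5$ ($m = 8 - \left(5 - 2\right) = 8 - 3 = 5$)
$o{\left(T \right)} = 5 + T$ ($o{\left(T \right)} = T + 5 = 5 + T$)
$1595 + o{\left(C \right)} = 1595 + \left(5 + 11\right) = 1595 + 16 = 1611$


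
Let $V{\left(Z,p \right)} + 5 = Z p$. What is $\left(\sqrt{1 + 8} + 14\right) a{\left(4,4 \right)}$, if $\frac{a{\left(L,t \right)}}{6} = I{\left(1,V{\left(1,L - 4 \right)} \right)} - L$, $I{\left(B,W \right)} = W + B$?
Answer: $-816$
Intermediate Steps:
$V{\left(Z,p \right)} = -5 + Z p$
$I{\left(B,W \right)} = B + W$
$a{\left(L,t \right)} = -48$ ($a{\left(L,t \right)} = 6 \left(\left(1 + \left(-5 + 1 \left(L - 4\right)\right)\right) - L\right) = 6 \left(\left(1 + \left(-5 + 1 \left(-4 + L\right)\right)\right) - L\right) = 6 \left(\left(1 + \left(-5 + \left(-4 + L\right)\right)\right) - L\right) = 6 \left(\left(1 + \left(-9 + L\right)\right) - L\right) = 6 \left(\left(-8 + L\right) - L\right) = 6 \left(-8\right) = -48$)
$\left(\sqrt{1 + 8} + 14\right) a{\left(4,4 \right)} = \left(\sqrt{1 + 8} + 14\right) \left(-48\right) = \left(\sqrt{9} + 14\right) \left(-48\right) = \left(3 + 14\right) \left(-48\right) = 17 \left(-48\right) = -816$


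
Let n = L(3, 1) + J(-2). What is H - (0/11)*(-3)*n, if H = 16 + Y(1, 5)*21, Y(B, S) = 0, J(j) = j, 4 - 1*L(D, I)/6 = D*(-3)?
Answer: 16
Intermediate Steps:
L(D, I) = 24 + 18*D (L(D, I) = 24 - 6*D*(-3) = 24 - (-18)*D = 24 + 18*D)
n = 76 (n = (24 + 18*3) - 2 = (24 + 54) - 2 = 78 - 2 = 76)
H = 16 (H = 16 + 0*21 = 16 + 0 = 16)
H - (0/11)*(-3)*n = 16 - (0/11)*(-3)*76 = 16 - (0*(1/11))*(-3)*76 = 16 - 0*(-3)*76 = 16 - 0*76 = 16 - 1*0 = 16 + 0 = 16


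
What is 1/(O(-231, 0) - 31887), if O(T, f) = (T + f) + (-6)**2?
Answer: -1/32082 ≈ -3.1170e-5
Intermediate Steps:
O(T, f) = 36 + T + f (O(T, f) = (T + f) + 36 = 36 + T + f)
1/(O(-231, 0) - 31887) = 1/((36 - 231 + 0) - 31887) = 1/(-195 - 31887) = 1/(-32082) = -1/32082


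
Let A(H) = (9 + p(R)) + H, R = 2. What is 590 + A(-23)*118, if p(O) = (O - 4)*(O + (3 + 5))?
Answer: -3422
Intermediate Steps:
p(O) = (-4 + O)*(8 + O) (p(O) = (-4 + O)*(O + 8) = (-4 + O)*(8 + O))
A(H) = -11 + H (A(H) = (9 + (-32 + 2**2 + 4*2)) + H = (9 + (-32 + 4 + 8)) + H = (9 - 20) + H = -11 + H)
590 + A(-23)*118 = 590 + (-11 - 23)*118 = 590 - 34*118 = 590 - 4012 = -3422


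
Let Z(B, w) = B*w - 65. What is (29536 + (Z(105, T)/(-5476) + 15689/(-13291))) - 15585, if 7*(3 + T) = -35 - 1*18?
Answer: 1015304633677/72781516 ≈ 13950.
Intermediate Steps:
T = -74/7 (T = -3 + (-35 - 1*18)/7 = -3 + (-35 - 18)/7 = -3 + (⅐)*(-53) = -3 - 53/7 = -74/7 ≈ -10.571)
Z(B, w) = -65 + B*w
(29536 + (Z(105, T)/(-5476) + 15689/(-13291))) - 15585 = (29536 + ((-65 + 105*(-74/7))/(-5476) + 15689/(-13291))) - 15585 = (29536 + ((-65 - 1110)*(-1/5476) + 15689*(-1/13291))) - 15585 = (29536 + (-1175*(-1/5476) - 15689/13291)) - 15585 = (29536 + (1175/5476 - 15689/13291)) - 15585 = (29536 - 70296039/72781516) - 15585 = 2149604560537/72781516 - 15585 = 1015304633677/72781516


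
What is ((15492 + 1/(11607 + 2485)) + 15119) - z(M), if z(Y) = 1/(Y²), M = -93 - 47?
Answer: 2113714040177/69050800 ≈ 30611.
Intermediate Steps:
M = -140
z(Y) = Y⁻²
((15492 + 1/(11607 + 2485)) + 15119) - z(M) = ((15492 + 1/(11607 + 2485)) + 15119) - 1/(-140)² = ((15492 + 1/14092) + 15119) - 1*1/19600 = ((15492 + 1/14092) + 15119) - 1/19600 = (218313265/14092 + 15119) - 1/19600 = 431370213/14092 - 1/19600 = 2113714040177/69050800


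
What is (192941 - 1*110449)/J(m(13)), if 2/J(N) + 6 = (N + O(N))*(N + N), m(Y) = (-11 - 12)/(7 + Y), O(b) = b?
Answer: -1464233/50 ≈ -29285.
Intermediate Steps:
m(Y) = -23/(7 + Y)
J(N) = 2/(-6 + 4*N²) (J(N) = 2/(-6 + (N + N)*(N + N)) = 2/(-6 + (2*N)*(2*N)) = 2/(-6 + 4*N²))
(192941 - 1*110449)/J(m(13)) = (192941 - 1*110449)/(1/(-3 + 2*(-23/(7 + 13))²)) = (192941 - 110449)/(1/(-3 + 2*(-23/20)²)) = 82492/(1/(-3 + 2*(-23*1/20)²)) = 82492/(1/(-3 + 2*(-23/20)²)) = 82492/(1/(-3 + 2*(529/400))) = 82492/(1/(-3 + 529/200)) = 82492/(1/(-71/200)) = 82492/(-200/71) = 82492*(-71/200) = -1464233/50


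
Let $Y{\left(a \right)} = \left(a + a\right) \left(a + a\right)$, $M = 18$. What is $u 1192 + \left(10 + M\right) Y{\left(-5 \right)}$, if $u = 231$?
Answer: $278152$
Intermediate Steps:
$Y{\left(a \right)} = 4 a^{2}$ ($Y{\left(a \right)} = 2 a 2 a = 4 a^{2}$)
$u 1192 + \left(10 + M\right) Y{\left(-5 \right)} = 231 \cdot 1192 + \left(10 + 18\right) 4 \left(-5\right)^{2} = 275352 + 28 \cdot 4 \cdot 25 = 275352 + 28 \cdot 100 = 275352 + 2800 = 278152$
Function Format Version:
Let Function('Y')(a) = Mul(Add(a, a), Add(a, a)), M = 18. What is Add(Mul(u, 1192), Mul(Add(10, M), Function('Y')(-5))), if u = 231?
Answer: 278152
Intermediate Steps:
Function('Y')(a) = Mul(4, Pow(a, 2)) (Function('Y')(a) = Mul(Mul(2, a), Mul(2, a)) = Mul(4, Pow(a, 2)))
Add(Mul(u, 1192), Mul(Add(10, M), Function('Y')(-5))) = Add(Mul(231, 1192), Mul(Add(10, 18), Mul(4, Pow(-5, 2)))) = Add(275352, Mul(28, Mul(4, 25))) = Add(275352, Mul(28, 100)) = Add(275352, 2800) = 278152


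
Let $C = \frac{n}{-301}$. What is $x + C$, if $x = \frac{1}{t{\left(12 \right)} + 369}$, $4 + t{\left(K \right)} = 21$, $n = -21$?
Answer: $\frac{1201}{16598} \approx 0.072358$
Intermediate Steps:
$t{\left(K \right)} = 17$ ($t{\left(K \right)} = -4 + 21 = 17$)
$x = \frac{1}{386}$ ($x = \frac{1}{17 + 369} = \frac{1}{386} \approx 0.0025907$)
$C = \frac{3}{43}$ ($C = - \frac{21}{-301} = \left(-21\right) \left(- \frac{1}{301}\right) = \frac{3}{43} \approx 0.069767$)
$x + C = \frac{1}{386} + \frac{3}{43} = \frac{1201}{16598}$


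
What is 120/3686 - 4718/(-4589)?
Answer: 8970614/8457527 ≈ 1.0607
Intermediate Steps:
120/3686 - 4718/(-4589) = 120*(1/3686) - 4718*(-1/4589) = 60/1843 + 4718/4589 = 8970614/8457527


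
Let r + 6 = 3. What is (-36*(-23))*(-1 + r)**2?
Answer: 13248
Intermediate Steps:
r = -3 (r = -6 + 3 = -3)
(-36*(-23))*(-1 + r)**2 = (-36*(-23))*(-1 - 3)**2 = 828*(-4)**2 = 828*16 = 13248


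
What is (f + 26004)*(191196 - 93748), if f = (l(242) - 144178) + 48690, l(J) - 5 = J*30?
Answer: -6063117112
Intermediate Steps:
l(J) = 5 + 30*J (l(J) = 5 + J*30 = 5 + 30*J)
f = -88223 (f = ((5 + 30*242) - 144178) + 48690 = ((5 + 7260) - 144178) + 48690 = (7265 - 144178) + 48690 = -136913 + 48690 = -88223)
(f + 26004)*(191196 - 93748) = (-88223 + 26004)*(191196 - 93748) = -62219*97448 = -6063117112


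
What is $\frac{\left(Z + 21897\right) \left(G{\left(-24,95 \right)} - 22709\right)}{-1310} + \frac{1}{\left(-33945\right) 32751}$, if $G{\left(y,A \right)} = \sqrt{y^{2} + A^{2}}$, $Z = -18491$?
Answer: $\frac{65640478203962}{1111732695} - \frac{13 \sqrt{9601}}{5} \approx 58789.0$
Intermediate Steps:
$G{\left(y,A \right)} = \sqrt{A^{2} + y^{2}}$
$\frac{\left(Z + 21897\right) \left(G{\left(-24,95 \right)} - 22709\right)}{-1310} + \frac{1}{\left(-33945\right) 32751} = \frac{\left(-18491 + 21897\right) \left(\sqrt{95^{2} + \left(-24\right)^{2}} - 22709\right)}{-1310} + \frac{1}{\left(-33945\right) 32751} = 3406 \left(\sqrt{9025 + 576} - 22709\right) \left(- \frac{1}{1310}\right) - \frac{1}{1111732695} = 3406 \left(\sqrt{9601} - 22709\right) \left(- \frac{1}{1310}\right) - \frac{1}{1111732695} = 3406 \left(-22709 + \sqrt{9601}\right) \left(- \frac{1}{1310}\right) - \frac{1}{1111732695} = \left(-77346854 + 3406 \sqrt{9601}\right) \left(- \frac{1}{1310}\right) - \frac{1}{1111732695} = \left(\frac{295217}{5} - \frac{13 \sqrt{9601}}{5}\right) - \frac{1}{1111732695} = \frac{65640478203962}{1111732695} - \frac{13 \sqrt{9601}}{5}$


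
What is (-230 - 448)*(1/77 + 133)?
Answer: -6944076/77 ≈ -90183.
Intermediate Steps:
(-230 - 448)*(1/77 + 133) = -678*(1/77 + 133) = -678*10242/77 = -6944076/77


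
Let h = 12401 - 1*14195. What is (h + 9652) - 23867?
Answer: -16009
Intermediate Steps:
h = -1794 (h = 12401 - 14195 = -1794)
(h + 9652) - 23867 = (-1794 + 9652) - 23867 = 7858 - 23867 = -16009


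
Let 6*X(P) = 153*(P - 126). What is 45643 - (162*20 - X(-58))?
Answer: 37711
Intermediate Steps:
X(P) = -3213 + 51*P/2 (X(P) = (153*(P - 126))/6 = (153*(-126 + P))/6 = (-19278 + 153*P)/6 = -3213 + 51*P/2)
45643 - (162*20 - X(-58)) = 45643 - (162*20 - (-3213 + (51/2)*(-58))) = 45643 - (3240 - (-3213 - 1479)) = 45643 - (3240 - 1*(-4692)) = 45643 - (3240 + 4692) = 45643 - 1*7932 = 45643 - 7932 = 37711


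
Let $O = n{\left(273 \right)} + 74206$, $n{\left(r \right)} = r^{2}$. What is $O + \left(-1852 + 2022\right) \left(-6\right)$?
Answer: $147715$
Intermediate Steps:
$O = 148735$ ($O = 273^{2} + 74206 = 74529 + 74206 = 148735$)
$O + \left(-1852 + 2022\right) \left(-6\right) = 148735 + \left(-1852 + 2022\right) \left(-6\right) = 148735 + 170 \left(-6\right) = 148735 - 1020 = 147715$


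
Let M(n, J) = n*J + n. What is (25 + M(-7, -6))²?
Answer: 3600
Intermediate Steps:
M(n, J) = n + J*n (M(n, J) = J*n + n = n + J*n)
(25 + M(-7, -6))² = (25 - 7*(1 - 6))² = (25 - 7*(-5))² = (25 + 35)² = 60² = 3600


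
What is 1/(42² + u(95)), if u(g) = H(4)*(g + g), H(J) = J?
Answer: 1/2524 ≈ 0.00039620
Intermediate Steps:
u(g) = 8*g (u(g) = 4*(g + g) = 4*(2*g) = 8*g)
1/(42² + u(95)) = 1/(42² + 8*95) = 1/(1764 + 760) = 1/2524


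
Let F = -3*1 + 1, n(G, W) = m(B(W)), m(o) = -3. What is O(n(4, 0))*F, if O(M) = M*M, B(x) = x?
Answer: -18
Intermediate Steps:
n(G, W) = -3
O(M) = M²
F = -2 (F = -3 + 1 = -2)
O(n(4, 0))*F = (-3)²*(-2) = 9*(-2) = -18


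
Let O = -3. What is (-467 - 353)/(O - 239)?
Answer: 410/121 ≈ 3.3884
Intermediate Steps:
(-467 - 353)/(O - 239) = (-467 - 353)/(-3 - 239) = -820/(-242) = -820*(-1/242) = 410/121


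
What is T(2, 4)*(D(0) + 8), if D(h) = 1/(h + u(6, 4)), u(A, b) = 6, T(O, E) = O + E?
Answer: 49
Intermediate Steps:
T(O, E) = E + O
D(h) = 1/(6 + h) (D(h) = 1/(h + 6) = 1/(6 + h))
T(2, 4)*(D(0) + 8) = (4 + 2)*(1/(6 + 0) + 8) = 6*(1/6 + 8) = 6*(⅙ + 8) = 6*(49/6) = 49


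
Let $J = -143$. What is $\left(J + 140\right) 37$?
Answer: $-111$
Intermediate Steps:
$\left(J + 140\right) 37 = \left(-143 + 140\right) 37 = \left(-3\right) 37 = -111$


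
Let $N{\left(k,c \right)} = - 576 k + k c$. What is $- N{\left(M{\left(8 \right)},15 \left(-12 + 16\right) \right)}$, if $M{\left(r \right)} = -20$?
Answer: $-10320$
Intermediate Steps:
$N{\left(k,c \right)} = - 576 k + c k$
$- N{\left(M{\left(8 \right)},15 \left(-12 + 16\right) \right)} = - \left(-20\right) \left(-576 + 15 \left(-12 + 16\right)\right) = - \left(-20\right) \left(-576 + 15 \cdot 4\right) = - \left(-20\right) \left(-576 + 60\right) = - \left(-20\right) \left(-516\right) = \left(-1\right) 10320 = -10320$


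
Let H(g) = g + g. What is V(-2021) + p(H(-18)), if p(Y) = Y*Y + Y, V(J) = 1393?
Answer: 2653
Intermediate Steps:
H(g) = 2*g
p(Y) = Y + Y**2 (p(Y) = Y**2 + Y = Y + Y**2)
V(-2021) + p(H(-18)) = 1393 + (2*(-18))*(1 + 2*(-18)) = 1393 - 36*(1 - 36) = 1393 - 36*(-35) = 1393 + 1260 = 2653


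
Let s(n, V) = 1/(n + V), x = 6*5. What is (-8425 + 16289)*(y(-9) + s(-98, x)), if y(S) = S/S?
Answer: 131722/17 ≈ 7748.4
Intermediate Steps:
x = 30
y(S) = 1
s(n, V) = 1/(V + n)
(-8425 + 16289)*(y(-9) + s(-98, x)) = (-8425 + 16289)*(1 + 1/(30 - 98)) = 7864*(1 + 1/(-68)) = 7864*(1 - 1/68) = 7864*(67/68) = 131722/17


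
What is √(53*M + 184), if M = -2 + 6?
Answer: 6*√11 ≈ 19.900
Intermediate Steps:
M = 4
√(53*M + 184) = √(53*4 + 184) = √(212 + 184) = √396 = 6*√11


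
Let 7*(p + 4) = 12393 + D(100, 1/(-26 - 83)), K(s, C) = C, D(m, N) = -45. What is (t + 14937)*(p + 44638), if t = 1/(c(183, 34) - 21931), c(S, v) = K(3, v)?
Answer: 5058549497408/7299 ≈ 6.9305e+8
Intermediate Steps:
c(S, v) = v
p = 1760 (p = -4 + (12393 - 45)/7 = -4 + (⅐)*12348 = -4 + 1764 = 1760)
t = -1/21897 (t = 1/(34 - 21931) = 1/(-21897) = -1/21897 ≈ -4.5668e-5)
(t + 14937)*(p + 44638) = (-1/21897 + 14937)*(1760 + 44638) = (327075488/21897)*46398 = 5058549497408/7299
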